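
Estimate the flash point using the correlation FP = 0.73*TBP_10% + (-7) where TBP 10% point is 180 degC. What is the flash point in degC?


FP = 0.73 * 180 + (-7) = 124.4

124.4 degC


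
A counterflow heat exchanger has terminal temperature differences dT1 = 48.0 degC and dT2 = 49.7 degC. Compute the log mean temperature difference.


LMTD = (dT1 - dT2) / ln(dT1/dT2)
= (48.0 - 49.7) / ln(48.0 / 49.7) = -1.7 / -0.0348039 = 48.85

48.85 degC


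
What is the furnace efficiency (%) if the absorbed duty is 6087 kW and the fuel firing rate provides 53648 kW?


Furnace efficiency = Q_absorbed / Q_fuel * 100
= 6087 / 53648 * 100 = 11.35

11.35 %


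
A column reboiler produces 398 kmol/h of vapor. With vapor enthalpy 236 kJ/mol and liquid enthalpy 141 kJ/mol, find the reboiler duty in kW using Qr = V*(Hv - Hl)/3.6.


Qr = 398 * (236 - 141) / 3.6 = 398 * 95 / 3.6 = 10500

10500 kW


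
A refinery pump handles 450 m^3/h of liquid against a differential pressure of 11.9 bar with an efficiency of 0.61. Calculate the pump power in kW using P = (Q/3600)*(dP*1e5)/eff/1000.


Q = 450 / 3600 = 0.125 m^3/s
P = 0.125 * (11.9 * 1e5) / 0.61 / 1000 = 243.9

243.9 kW


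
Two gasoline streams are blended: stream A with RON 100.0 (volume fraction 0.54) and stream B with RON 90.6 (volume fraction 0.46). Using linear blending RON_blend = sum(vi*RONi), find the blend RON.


Linear blending: RON_blend = sum(vi * RONi)
Contribution 1: 0.54 * 100.0 = 54
Contribution 2: 0.46 * 90.6 = 41.676
RON_blend = 54 + 41.676 = 95.676

95.676


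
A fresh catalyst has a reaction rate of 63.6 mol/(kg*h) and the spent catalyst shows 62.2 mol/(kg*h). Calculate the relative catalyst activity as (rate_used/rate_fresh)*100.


Activity (%) = (rate_used / rate_fresh) * 100
rate_used = 62.2, rate_fresh = 63.6
= (62.2 / 63.6) * 100
= 0.9780 * 100 = 97.80

97.80 %


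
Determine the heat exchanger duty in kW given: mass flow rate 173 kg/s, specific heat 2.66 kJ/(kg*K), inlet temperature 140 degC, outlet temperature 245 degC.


Q = m_dot * cp * delta_T
delta_T = 245 - 140 = 105 K
Q = 173 * 2.66 * 105
= 460.18 * 105
= 48318.9 kW

48318.9 kW


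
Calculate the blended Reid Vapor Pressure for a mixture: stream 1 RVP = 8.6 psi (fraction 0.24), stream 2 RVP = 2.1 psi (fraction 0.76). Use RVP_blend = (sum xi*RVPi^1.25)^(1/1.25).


Chevron index: RVP_blend = (sum xi*RVPi^1.25)^(1/1.25)
RVP^1.25 terms: 0.24 * 8.6^1.25 + 0.76 * 2.1^1.25 = 5.45582
RVP_blend = 5.45582^(1/1.25) = 3.886

3.886 psi


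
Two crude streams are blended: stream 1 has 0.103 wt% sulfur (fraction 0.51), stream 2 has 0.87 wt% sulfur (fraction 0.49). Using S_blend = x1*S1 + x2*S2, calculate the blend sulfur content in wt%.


Linear sulfur blending: S_blend = x1*S1 + x2*S2
Contribution 1: 0.51 * 0.103 = 0.05253 wt%
Contribution 2: 0.49 * 0.87 = 0.4263 wt%
S_blend = 0.05253 + 0.4263 = 0.47883

0.47883 wt%


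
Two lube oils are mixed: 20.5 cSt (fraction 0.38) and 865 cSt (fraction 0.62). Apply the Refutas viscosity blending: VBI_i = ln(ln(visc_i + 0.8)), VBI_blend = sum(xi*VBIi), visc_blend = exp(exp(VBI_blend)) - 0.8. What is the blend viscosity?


Refutas method: VBN_i = 14.534*ln(ln(visc_i + 0.8)) + 10.975, blended linearly by mass fraction; since VBN is linear in VBI_i = ln(ln(visc_i + 0.8)) and the fractions sum to 1, blend VBI directly: visc = exp(exp(VBI_blend)) - 0.8
VBI_1 = ln(ln(20.5 + 0.8)) = 1.11799
VBI_2 = ln(ln(865 + 0.8)) = 1.91156
VBI_blend = 0.38 * 1.11799 + 0.62 * 1.91156 = 1.61
visc_blend = exp(exp(1.61)) - 0.8 = 148.0

148.0 cSt


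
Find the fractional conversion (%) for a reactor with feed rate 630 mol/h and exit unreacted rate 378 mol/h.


X = (F_in - F_out) / F_in * 100
Moles reacted = 630 - 378 = 252
X = 252 / 630 * 100
= 0.4000 * 100
= 40.00 %

40.00 %


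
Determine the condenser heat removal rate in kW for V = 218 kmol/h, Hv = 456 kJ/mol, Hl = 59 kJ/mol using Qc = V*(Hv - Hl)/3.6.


Qc = 218 * (456 - 59) / 3.6 = 218 * 397 / 3.6 = 24040

24040 kW


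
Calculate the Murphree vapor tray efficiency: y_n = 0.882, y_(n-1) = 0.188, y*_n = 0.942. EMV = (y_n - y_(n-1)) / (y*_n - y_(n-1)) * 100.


Murphree vapor efficiency: EMV = (y_n - y_(n-1)) / (y*_n - y_(n-1)) * 100
EMV = (0.882 - 0.188) / (0.942 - 0.188) * 100 = 0.694 / 0.754 * 100 = 92.04

92.04 %


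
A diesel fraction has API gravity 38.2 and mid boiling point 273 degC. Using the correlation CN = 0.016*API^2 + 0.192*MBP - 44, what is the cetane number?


CN = 0.016 * 38.2^2 + 0.192 * 273 - 44
CN = 23.34784 + 52.416 - 44 = 31.76384

31.76384


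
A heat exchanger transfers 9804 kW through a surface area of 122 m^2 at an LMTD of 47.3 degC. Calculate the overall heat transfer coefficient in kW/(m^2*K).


From Q = U*A*LMTD, U = Q / (A * LMTD)
U = 9804 / (122 * 47.3) = 9804 / 5770.6 = 1.699

1.699 kW/(m^2*K)


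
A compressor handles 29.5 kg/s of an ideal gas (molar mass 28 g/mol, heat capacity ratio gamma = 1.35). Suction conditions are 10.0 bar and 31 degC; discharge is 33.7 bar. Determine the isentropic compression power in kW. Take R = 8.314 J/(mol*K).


Isentropic work: W = m*(gamma/(gamma-1))*(R*T1/MW)*((P2/P1)^((gamma-1)/gamma) - 1)
T1 = 31 + 273.15 = 304.15 K
Pressure ratio = 33.7 / 10.0 = 3.37
Exponent = (1.35 - 1)/1.35 = 0.259259
(P2/P1)^exp - 1 = 3.37^0.259259 - 1 = 0.370228
W = 29.5 * 1.35 / 0.35 * 8.314 * 304.15 / 28 * 0.370228 = 3804

3804 kW


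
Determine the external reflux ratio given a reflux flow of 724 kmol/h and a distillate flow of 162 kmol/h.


Reflux ratio definition: R = L / D (liquid returned / distillate withdrawn)
L = 724 kmol/h, D = 162 kmol/h
R = 724 / 162 = 4.469

4.469


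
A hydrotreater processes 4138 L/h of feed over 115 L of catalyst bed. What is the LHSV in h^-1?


LHSV = volumetric feed rate / catalyst volume
= 4138 L/h / 115 L
= 35.98 h^-1

35.98 h^-1


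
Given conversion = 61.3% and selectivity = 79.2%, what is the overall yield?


Overall yield = conversion (%) * selectivity (%) / 100
Conversion = 61.3%, Selectivity = 79.2%
Y = 61.3 * 79.2 / 100
= 48.5496 %

48.5496 %


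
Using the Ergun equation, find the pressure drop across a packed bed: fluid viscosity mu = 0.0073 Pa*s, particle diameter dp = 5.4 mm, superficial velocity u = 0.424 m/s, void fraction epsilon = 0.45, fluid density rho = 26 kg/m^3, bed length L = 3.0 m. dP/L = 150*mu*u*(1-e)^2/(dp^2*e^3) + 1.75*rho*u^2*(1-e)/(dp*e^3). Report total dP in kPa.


dp = 5.4 mm = 0.0054 m
Viscous term = 150*0.0073*0.424*(1-0.45)^2 / (0.0054^2*0.45^3) = 52854.3
Inertial term = 1.75*26*0.424^2*(1-0.45) / (0.0054*0.45^3) = 9142.7
dP/L = 52854.3 + 9142.7 = 61997 Pa/m
dP = 61997 * 3.0 / 1000 = 186.0 kPa

186.0 kPa


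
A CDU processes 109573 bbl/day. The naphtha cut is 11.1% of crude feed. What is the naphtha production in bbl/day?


Crude throughput = 109573 bbl/day
Fraction yield = 11.1%
yield = throughput * fraction / 100
yield = 109573 * 11.1 / 100 = 12162.603

12162.603 bbl/day


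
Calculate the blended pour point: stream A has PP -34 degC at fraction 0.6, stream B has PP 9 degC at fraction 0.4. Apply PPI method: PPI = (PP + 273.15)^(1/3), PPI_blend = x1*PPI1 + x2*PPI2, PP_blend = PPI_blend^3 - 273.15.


PPI_1 = (-34 + 273.15)^(1/3) = 6.20712
PPI_2 = (9 + 273.15)^(1/3) = 6.558835
PPI_blend = 0.6 * 6.20712 + 0.4 * 6.558835 = 6.347806
PP_blend = 6.347806^3 - 273.15 = 255.7826 - 273.15 = -17.37

-17.37 degC


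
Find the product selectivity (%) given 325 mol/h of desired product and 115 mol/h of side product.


Selectivity = desired / (desired + undesired) * 100
Total products = 325 + 115 = 440 mol/h
S = 325 / 440 * 100
= 0.7386 * 100
= 73.86 %

73.86 %


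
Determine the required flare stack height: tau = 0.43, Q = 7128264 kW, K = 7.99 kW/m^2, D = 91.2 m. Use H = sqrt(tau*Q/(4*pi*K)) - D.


tau*Q/(4*pi*K) = 0.43 * 7128264 / (4 * pi * 7.99) = 30527.8
sqrt(30527.8) = 174.722
H = 174.722 - 91.2 = 83.52

83.52 m


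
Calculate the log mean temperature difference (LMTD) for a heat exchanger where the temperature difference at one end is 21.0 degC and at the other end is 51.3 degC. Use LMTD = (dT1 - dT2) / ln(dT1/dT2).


LMTD = (dT1 - dT2) / ln(dT1/dT2)
= (21.0 - 51.3) / ln(21.0 / 51.3) = -30.3 / -0.893168 = 33.92

33.92 degC


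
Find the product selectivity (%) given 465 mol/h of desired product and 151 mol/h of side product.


Selectivity = desired / (desired + undesired) * 100
Total products = 465 + 151 = 616 mol/h
S = 465 / 616 * 100
= 0.7549 * 100
= 75.49 %

75.49 %


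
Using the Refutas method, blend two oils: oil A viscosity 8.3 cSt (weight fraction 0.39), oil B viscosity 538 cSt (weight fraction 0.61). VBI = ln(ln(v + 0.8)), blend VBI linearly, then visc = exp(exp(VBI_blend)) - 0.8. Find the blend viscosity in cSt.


Refutas method: VBN_i = 14.534*ln(ln(visc_i + 0.8)) + 10.975, blended linearly by mass fraction; since VBN is linear in VBI_i = ln(ln(visc_i + 0.8)) and the fractions sum to 1, blend VBI directly: visc = exp(exp(VBI_blend)) - 0.8
VBI_1 = ln(ln(8.3 + 0.8)) = 0.792211
VBI_2 = ln(ln(538 + 0.8)) = 1.83886
VBI_blend = 0.39 * 0.792211 + 0.61 * 1.83886 = 1.43067
visc_blend = exp(exp(1.43067)) - 0.8 = 64.66

64.66 cSt


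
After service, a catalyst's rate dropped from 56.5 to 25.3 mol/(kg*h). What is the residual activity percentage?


Activity (%) = (rate_used / rate_fresh) * 100
rate_used = 25.3, rate_fresh = 56.5
= (25.3 / 56.5) * 100
= 0.4478 * 100 = 44.78

44.78 %


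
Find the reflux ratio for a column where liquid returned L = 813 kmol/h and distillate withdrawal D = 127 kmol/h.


Reflux ratio definition: R = L / D (liquid returned / distillate withdrawn)
L = 813 kmol/h, D = 127 kmol/h
R = 813 / 127 = 6.402

6.402


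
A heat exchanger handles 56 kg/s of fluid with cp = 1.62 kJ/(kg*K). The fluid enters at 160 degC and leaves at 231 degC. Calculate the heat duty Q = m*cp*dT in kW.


Q = m_dot * cp * delta_T
delta_T = 231 - 160 = 71 K
Q = 56 * 1.62 * 71
= 90.72 * 71
= 6441.12 kW

6441.12 kW


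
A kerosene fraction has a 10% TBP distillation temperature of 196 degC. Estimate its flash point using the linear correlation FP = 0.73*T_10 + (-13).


FP = 0.73 * 196 + (-13) = 130.08

130.08 degC


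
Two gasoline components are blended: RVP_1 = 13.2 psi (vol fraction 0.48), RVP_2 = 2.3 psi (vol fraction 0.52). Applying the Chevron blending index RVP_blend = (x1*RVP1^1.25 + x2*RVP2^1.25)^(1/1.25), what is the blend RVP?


Chevron index: RVP_blend = (sum xi*RVPi^1.25)^(1/1.25)
RVP^1.25 terms: 0.48 * 13.2^1.25 + 0.52 * 2.3^1.25 = 13.5499
RVP_blend = 13.5499^(1/1.25) = 8.045

8.045 psi


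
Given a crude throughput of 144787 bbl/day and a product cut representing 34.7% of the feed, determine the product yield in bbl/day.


Crude throughput = 144787 bbl/day
Fraction yield = 34.7%
yield = throughput * fraction / 100
yield = 144787 * 34.7 / 100 = 50241.089

50241.089 bbl/day


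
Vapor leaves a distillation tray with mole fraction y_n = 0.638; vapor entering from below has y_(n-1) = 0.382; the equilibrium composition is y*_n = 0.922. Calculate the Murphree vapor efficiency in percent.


Murphree vapor efficiency: EMV = (y_n - y_(n-1)) / (y*_n - y_(n-1)) * 100
EMV = (0.638 - 0.382) / (0.922 - 0.382) * 100 = 0.256 / 0.54 * 100 = 47.41

47.41 %


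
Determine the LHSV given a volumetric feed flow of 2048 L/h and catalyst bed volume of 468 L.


LHSV = volumetric feed rate / catalyst volume
= 2048 L/h / 468 L
= 4.376 h^-1

4.376 h^-1


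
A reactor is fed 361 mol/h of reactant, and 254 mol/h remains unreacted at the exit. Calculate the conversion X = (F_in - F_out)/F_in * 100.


X = (F_in - F_out) / F_in * 100
Moles reacted = 361 - 254 = 107
X = 107 / 361 * 100
= 0.2964 * 100
= 29.64 %

29.64 %


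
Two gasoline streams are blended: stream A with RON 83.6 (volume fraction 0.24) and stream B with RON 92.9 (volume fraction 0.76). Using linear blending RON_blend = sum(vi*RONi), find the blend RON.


Linear blending: RON_blend = sum(vi * RONi)
Contribution 1: 0.24 * 83.6 = 20.064
Contribution 2: 0.76 * 92.9 = 70.604
RON_blend = 20.064 + 70.604 = 90.668

90.668


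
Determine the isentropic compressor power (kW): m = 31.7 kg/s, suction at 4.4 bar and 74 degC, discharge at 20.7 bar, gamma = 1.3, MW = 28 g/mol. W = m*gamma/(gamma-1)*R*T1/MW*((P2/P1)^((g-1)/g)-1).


Isentropic work: W = m*(gamma/(gamma-1))*(R*T1/MW)*((P2/P1)^((gamma-1)/gamma) - 1)
T1 = 74 + 273.15 = 347.15 K
Pressure ratio = 20.7 / 4.4 = 4.70455
Exponent = (1.3 - 1)/1.3 = 0.230769
(P2/P1)^exp - 1 = 4.70455^0.230769 - 1 = 0.42954
W = 31.7 * 1.3 / 0.3 * 8.314 * 347.15 / 28 * 0.42954 = 6082

6082 kW


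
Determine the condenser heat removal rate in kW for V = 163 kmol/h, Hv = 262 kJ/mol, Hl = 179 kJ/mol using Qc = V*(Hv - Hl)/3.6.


Qc = 163 * (262 - 179) / 3.6 = 163 * 83 / 3.6 = 3758

3758 kW


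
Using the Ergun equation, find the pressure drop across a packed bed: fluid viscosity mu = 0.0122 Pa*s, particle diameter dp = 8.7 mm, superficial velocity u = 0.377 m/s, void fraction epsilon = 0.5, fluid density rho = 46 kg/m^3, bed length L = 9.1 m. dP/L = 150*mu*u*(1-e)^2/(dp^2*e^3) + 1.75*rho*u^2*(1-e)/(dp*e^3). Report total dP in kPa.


dp = 8.7 mm = 0.0087 m
Viscous term = 150*0.0122*0.377*(1-0.5)^2 / (0.0087^2*0.5^3) = 18229.9
Inertial term = 1.75*46*0.377^2*(1-0.5) / (0.0087*0.5^3) = 5260.41
dP/L = 18229.9 + 5260.41 = 23490.3 Pa/m
dP = 23490.3 * 9.1 / 1000 = 213.8 kPa

213.8 kPa


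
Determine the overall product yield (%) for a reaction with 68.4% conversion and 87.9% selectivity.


Overall yield = conversion (%) * selectivity (%) / 100
Conversion = 68.4%, Selectivity = 87.9%
Y = 68.4 * 87.9 / 100
= 60.1236 %

60.1236 %


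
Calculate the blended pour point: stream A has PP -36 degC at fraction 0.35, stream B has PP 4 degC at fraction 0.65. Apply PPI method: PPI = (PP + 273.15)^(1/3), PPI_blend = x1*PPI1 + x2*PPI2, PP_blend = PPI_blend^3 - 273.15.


PPI_1 = (-36 + 273.15)^(1/3) = 6.189768
PPI_2 = (4 + 273.15)^(1/3) = 6.51986
PPI_blend = 0.35 * 6.189768 + 0.65 * 6.51986 = 6.404328
PP_blend = 6.404328^3 - 273.15 = 262.6762 - 273.15 = -10.47

-10.47 degC


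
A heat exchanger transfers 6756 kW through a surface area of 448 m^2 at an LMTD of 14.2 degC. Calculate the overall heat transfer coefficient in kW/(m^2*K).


From Q = U*A*LMTD, U = Q / (A * LMTD)
U = 6756 / (448 * 14.2) = 6756 / 6361.6 = 1.062

1.062 kW/(m^2*K)


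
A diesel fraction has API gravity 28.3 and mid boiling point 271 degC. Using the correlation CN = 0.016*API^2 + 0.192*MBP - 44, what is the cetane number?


CN = 0.016 * 28.3^2 + 0.192 * 271 - 44
CN = 12.81424 + 52.032 - 44 = 20.84624

20.84624


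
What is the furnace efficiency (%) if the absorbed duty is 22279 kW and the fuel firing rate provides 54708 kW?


Furnace efficiency = Q_absorbed / Q_fuel * 100
= 22279 / 54708 * 100 = 40.72

40.72 %


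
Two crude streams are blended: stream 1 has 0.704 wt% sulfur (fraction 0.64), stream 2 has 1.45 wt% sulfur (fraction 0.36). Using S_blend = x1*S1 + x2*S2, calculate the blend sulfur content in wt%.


Linear sulfur blending: S_blend = x1*S1 + x2*S2
Contribution 1: 0.64 * 0.704 = 0.45056 wt%
Contribution 2: 0.36 * 1.45 = 0.522 wt%
S_blend = 0.45056 + 0.522 = 0.97256

0.97256 wt%


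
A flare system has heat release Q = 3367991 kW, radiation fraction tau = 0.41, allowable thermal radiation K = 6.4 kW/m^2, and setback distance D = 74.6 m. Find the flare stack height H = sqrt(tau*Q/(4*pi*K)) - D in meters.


tau*Q/(4*pi*K) = 0.41 * 3367991 / (4 * pi * 6.4) = 17169.8
sqrt(17169.8) = 131.034
H = 131.034 - 74.6 = 56.43

56.43 m


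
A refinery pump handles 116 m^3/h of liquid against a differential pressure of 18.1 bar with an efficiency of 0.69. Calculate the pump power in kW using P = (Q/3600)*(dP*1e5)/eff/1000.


Q = 116 / 3600 = 0.0322222 m^3/s
P = 0.0322222 * (18.1 * 1e5) / 0.69 / 1000 = 84.52

84.52 kW


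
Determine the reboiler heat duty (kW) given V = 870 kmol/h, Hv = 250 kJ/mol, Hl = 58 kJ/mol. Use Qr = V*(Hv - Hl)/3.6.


Qr = 870 * (250 - 58) / 3.6 = 870 * 192 / 3.6 = 46400

46400 kW


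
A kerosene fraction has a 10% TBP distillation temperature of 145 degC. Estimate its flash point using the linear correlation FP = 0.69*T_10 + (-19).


FP = 0.69 * 145 + (-19) = 81.05

81.05 degC


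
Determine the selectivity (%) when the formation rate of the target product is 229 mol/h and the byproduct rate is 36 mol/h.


Selectivity = desired / (desired + undesired) * 100
Total products = 229 + 36 = 265 mol/h
S = 229 / 265 * 100
= 0.8642 * 100
= 86.42 %

86.42 %


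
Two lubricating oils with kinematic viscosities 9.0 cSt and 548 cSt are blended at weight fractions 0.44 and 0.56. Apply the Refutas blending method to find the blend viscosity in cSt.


Refutas method: VBN_i = 14.534*ln(ln(visc_i + 0.8)) + 10.975, blended linearly by mass fraction; since VBN is linear in VBI_i = ln(ln(visc_i + 0.8)) and the fractions sum to 1, blend VBI directly: visc = exp(exp(VBI_blend)) - 0.8
VBI_1 = ln(ln(9.0 + 0.8)) = 0.82522
VBI_2 = ln(ln(548 + 0.8)) = 1.84178
VBI_blend = 0.44 * 0.82522 + 0.56 * 1.84178 = 1.39449
visc_blend = exp(exp(1.39449)) - 0.8 = 55.63

55.63 cSt


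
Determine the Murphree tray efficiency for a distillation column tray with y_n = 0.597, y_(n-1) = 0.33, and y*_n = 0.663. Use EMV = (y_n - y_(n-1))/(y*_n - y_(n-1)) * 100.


Murphree vapor efficiency: EMV = (y_n - y_(n-1)) / (y*_n - y_(n-1)) * 100
EMV = (0.597 - 0.33) / (0.663 - 0.33) * 100 = 0.267 / 0.333 * 100 = 80.18

80.18 %


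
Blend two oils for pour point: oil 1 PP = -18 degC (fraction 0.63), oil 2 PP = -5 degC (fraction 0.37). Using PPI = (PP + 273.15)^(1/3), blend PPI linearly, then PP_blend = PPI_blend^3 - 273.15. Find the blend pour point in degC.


PPI_1 = (-18 + 273.15)^(1/3) = 6.342569
PPI_2 = (-5 + 273.15)^(1/3) = 6.448508
PPI_blend = 0.63 * 6.342569 + 0.37 * 6.448508 = 6.381766
PP_blend = 6.381766^3 - 273.15 = 259.9098 - 273.15 = -13.24

-13.24 degC


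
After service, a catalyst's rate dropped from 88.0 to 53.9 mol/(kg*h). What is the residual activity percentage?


Activity (%) = (rate_used / rate_fresh) * 100
rate_used = 53.9, rate_fresh = 88.0
= (53.9 / 88.0) * 100
= 0.6125 * 100 = 61.25

61.25 %


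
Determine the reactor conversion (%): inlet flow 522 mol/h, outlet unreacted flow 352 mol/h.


X = (F_in - F_out) / F_in * 100
Moles reacted = 522 - 352 = 170
X = 170 / 522 * 100
= 0.3257 * 100
= 32.57 %

32.57 %


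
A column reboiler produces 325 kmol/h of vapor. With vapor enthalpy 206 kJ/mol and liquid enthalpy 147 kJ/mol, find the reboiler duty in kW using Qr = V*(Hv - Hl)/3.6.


Qr = 325 * (206 - 147) / 3.6 = 325 * 59 / 3.6 = 5326

5326 kW


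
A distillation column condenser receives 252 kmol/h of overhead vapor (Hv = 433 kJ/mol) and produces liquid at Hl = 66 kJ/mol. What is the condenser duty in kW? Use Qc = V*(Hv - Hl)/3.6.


Qc = 252 * (433 - 66) / 3.6 = 252 * 367 / 3.6 = 25690

25690 kW


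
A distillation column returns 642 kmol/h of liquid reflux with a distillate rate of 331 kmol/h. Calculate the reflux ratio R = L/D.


Reflux ratio definition: R = L / D (liquid returned / distillate withdrawn)
L = 642 kmol/h, D = 331 kmol/h
R = 642 / 331 = 1.940

1.940


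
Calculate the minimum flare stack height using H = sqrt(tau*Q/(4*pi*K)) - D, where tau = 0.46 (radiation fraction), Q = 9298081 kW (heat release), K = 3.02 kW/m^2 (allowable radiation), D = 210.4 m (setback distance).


tau*Q/(4*pi*K) = 0.46 * 9298081 / (4 * pi * 3.02) = 112703
sqrt(112703) = 335.713
H = 335.713 - 210.4 = 125.3

125.3 m


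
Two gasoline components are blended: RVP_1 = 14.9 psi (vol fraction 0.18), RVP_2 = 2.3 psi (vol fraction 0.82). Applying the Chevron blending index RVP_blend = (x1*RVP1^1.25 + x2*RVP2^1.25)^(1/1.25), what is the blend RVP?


Chevron index: RVP_blend = (sum xi*RVPi^1.25)^(1/1.25)
RVP^1.25 terms: 0.18 * 14.9^1.25 + 0.82 * 2.3^1.25 = 7.59193
RVP_blend = 7.59193^(1/1.25) = 5.062

5.062 psi


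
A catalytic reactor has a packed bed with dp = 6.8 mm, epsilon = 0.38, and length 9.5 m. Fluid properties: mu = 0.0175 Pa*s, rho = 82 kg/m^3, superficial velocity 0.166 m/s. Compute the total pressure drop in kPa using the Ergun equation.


dp = 6.8 mm = 0.0068 m
Viscous term = 150*0.0175*0.166*(1-0.38)^2 / (0.0068^2*0.38^3) = 66016.4
Inertial term = 1.75*82*0.166^2*(1-0.38) / (0.0068*0.38^3) = 6570.52
dP/L = 66016.4 + 6570.52 = 72586.9 Pa/m
dP = 72586.9 * 9.5 / 1000 = 689.6 kPa

689.6 kPa


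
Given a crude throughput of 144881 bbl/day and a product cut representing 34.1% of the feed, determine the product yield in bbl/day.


Crude throughput = 144881 bbl/day
Fraction yield = 34.1%
yield = throughput * fraction / 100
yield = 144881 * 34.1 / 100 = 49404.421

49404.421 bbl/day


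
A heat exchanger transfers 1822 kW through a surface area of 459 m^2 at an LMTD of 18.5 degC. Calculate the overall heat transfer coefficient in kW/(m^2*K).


From Q = U*A*LMTD, U = Q / (A * LMTD)
U = 1822 / (459 * 18.5) = 1822 / 8491.5 = 0.2146

0.2146 kW/(m^2*K)


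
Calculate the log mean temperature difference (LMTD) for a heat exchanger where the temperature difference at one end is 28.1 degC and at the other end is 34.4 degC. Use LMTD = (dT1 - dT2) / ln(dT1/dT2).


LMTD = (dT1 - dT2) / ln(dT1/dT2)
= (28.1 - 34.4) / ln(28.1 / 34.4) = -6.3 / -0.202287 = 31.14

31.14 degC


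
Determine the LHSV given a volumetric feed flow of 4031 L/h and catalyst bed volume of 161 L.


LHSV = volumetric feed rate / catalyst volume
= 4031 L/h / 161 L
= 25.04 h^-1

25.04 h^-1


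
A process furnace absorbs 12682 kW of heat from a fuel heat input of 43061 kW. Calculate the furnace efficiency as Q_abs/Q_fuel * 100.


Furnace efficiency = Q_absorbed / Q_fuel * 100
= 12682 / 43061 * 100 = 29.45

29.45 %


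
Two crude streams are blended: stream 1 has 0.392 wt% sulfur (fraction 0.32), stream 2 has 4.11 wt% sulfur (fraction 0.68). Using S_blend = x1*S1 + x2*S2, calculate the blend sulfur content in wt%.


Linear sulfur blending: S_blend = x1*S1 + x2*S2
Contribution 1: 0.32 * 0.392 = 0.12544 wt%
Contribution 2: 0.68 * 4.11 = 2.7948 wt%
S_blend = 0.12544 + 2.7948 = 2.92024

2.92024 wt%


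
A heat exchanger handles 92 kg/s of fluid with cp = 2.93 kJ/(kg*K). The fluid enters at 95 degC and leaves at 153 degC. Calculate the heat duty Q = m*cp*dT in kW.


Q = m_dot * cp * delta_T
delta_T = 153 - 95 = 58 K
Q = 92 * 2.93 * 58
= 269.56 * 58
= 15634.48 kW

15634.48 kW


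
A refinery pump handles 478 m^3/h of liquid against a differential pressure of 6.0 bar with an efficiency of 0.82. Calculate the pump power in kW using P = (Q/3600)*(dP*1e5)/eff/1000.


Q = 478 / 3600 = 0.132778 m^3/s
P = 0.132778 * (6.0 * 1e5) / 0.82 / 1000 = 97.15

97.15 kW


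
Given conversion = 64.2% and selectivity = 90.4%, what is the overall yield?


Overall yield = conversion (%) * selectivity (%) / 100
Conversion = 64.2%, Selectivity = 90.4%
Y = 64.2 * 90.4 / 100
= 58.0368 %

58.0368 %


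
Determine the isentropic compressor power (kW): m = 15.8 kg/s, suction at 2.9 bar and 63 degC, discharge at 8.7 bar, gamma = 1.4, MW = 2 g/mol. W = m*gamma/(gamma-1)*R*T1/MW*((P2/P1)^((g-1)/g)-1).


Isentropic work: W = m*(gamma/(gamma-1))*(R*T1/MW)*((P2/P1)^((gamma-1)/gamma) - 1)
T1 = 63 + 273.15 = 336.15 K
Pressure ratio = 8.7 / 2.9 = 3
Exponent = (1.4 - 1)/1.4 = 0.285714
(P2/P1)^exp - 1 = 3^0.285714 - 1 = 0.368738
W = 15.8 * 1.4 / 0.4 * 8.314 * 336.15 / 2 * 0.368738 = 28490

28490 kW


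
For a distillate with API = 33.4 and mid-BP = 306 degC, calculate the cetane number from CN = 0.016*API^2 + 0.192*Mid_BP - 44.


CN = 0.016 * 33.4^2 + 0.192 * 306 - 44
CN = 17.84896 + 58.752 - 44 = 32.60096

32.60096


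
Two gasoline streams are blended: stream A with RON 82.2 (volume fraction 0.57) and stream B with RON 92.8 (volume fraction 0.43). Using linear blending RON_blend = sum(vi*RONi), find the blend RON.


Linear blending: RON_blend = sum(vi * RONi)
Contribution 1: 0.57 * 82.2 = 46.854
Contribution 2: 0.43 * 92.8 = 39.904
RON_blend = 46.854 + 39.904 = 86.758

86.758


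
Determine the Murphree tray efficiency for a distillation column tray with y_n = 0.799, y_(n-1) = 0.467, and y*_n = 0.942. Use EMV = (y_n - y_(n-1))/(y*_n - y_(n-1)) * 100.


Murphree vapor efficiency: EMV = (y_n - y_(n-1)) / (y*_n - y_(n-1)) * 100
EMV = (0.799 - 0.467) / (0.942 - 0.467) * 100 = 0.332 / 0.475 * 100 = 69.89

69.89 %


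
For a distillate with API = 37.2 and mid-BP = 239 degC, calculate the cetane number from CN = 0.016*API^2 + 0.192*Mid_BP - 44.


CN = 0.016 * 37.2^2 + 0.192 * 239 - 44
CN = 22.14144 + 45.888 - 44 = 24.02944

24.02944


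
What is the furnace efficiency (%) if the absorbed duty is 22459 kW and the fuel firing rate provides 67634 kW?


Furnace efficiency = Q_absorbed / Q_fuel * 100
= 22459 / 67634 * 100 = 33.21

33.21 %


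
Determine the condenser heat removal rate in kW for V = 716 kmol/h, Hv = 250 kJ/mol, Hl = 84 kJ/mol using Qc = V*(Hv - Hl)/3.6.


Qc = 716 * (250 - 84) / 3.6 = 716 * 166 / 3.6 = 33020

33020 kW


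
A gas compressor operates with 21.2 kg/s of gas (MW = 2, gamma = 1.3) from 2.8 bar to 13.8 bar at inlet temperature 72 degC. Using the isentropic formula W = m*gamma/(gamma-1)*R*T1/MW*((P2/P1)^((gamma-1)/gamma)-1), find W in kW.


Isentropic work: W = m*(gamma/(gamma-1))*(R*T1/MW)*((P2/P1)^((gamma-1)/gamma) - 1)
T1 = 72 + 273.15 = 345.15 K
Pressure ratio = 13.8 / 2.8 = 4.92857
Exponent = (1.3 - 1)/1.3 = 0.230769
(P2/P1)^exp - 1 = 4.92857^0.230769 - 1 = 0.444969
W = 21.2 * 1.3 / 0.3 * 8.314 * 345.15 / 2 * 0.444969 = 58650

58650 kW


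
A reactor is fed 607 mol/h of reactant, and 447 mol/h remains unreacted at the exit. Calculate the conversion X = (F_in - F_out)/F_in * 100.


X = (F_in - F_out) / F_in * 100
Moles reacted = 607 - 447 = 160
X = 160 / 607 * 100
= 0.2636 * 100
= 26.36 %

26.36 %


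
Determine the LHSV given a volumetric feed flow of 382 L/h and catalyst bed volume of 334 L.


LHSV = volumetric feed rate / catalyst volume
= 382 L/h / 334 L
= 1.144 h^-1

1.144 h^-1


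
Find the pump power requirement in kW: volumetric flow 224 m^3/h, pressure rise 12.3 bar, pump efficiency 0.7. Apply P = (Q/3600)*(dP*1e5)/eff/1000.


Q = 224 / 3600 = 0.0622222 m^3/s
P = 0.0622222 * (12.3 * 1e5) / 0.7 / 1000 = 109.3

109.3 kW


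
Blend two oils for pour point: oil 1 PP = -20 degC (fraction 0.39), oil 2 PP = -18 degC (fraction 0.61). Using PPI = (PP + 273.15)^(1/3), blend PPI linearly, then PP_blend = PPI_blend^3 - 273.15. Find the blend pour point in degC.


PPI_1 = (-20 + 273.15)^(1/3) = 6.325953
PPI_2 = (-18 + 273.15)^(1/3) = 6.342569
PPI_blend = 0.39 * 6.325953 + 0.61 * 6.342569 = 6.336089
PP_blend = 6.336089^3 - 273.15 = 254.3688 - 273.15 = -18.78

-18.78 degC


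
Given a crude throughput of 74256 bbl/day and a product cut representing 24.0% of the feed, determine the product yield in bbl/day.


Crude throughput = 74256 bbl/day
Fraction yield = 24.0%
yield = throughput * fraction / 100
yield = 74256 * 24.0 / 100 = 17821.44

17821.44 bbl/day


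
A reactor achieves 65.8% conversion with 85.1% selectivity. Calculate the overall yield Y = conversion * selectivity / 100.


Overall yield = conversion (%) * selectivity (%) / 100
Conversion = 65.8%, Selectivity = 85.1%
Y = 65.8 * 85.1 / 100
= 55.9958 %

55.9958 %


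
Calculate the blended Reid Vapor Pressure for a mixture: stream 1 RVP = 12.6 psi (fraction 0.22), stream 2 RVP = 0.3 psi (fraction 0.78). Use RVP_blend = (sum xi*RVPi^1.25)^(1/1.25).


Chevron index: RVP_blend = (sum xi*RVPi^1.25)^(1/1.25)
RVP^1.25 terms: 0.22 * 12.6^1.25 + 0.78 * 0.3^1.25 = 5.39577
RVP_blend = 5.39577^(1/1.25) = 3.852

3.852 psi


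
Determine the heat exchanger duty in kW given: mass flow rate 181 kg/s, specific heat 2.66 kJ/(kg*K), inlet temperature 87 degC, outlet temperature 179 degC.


Q = m_dot * cp * delta_T
delta_T = 179 - 87 = 92 K
Q = 181 * 2.66 * 92
= 481.46 * 92
= 44294.32 kW

44294.32 kW


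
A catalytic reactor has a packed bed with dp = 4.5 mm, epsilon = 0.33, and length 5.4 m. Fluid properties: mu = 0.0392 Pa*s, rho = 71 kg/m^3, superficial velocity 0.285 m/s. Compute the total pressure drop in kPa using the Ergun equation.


dp = 4.5 mm = 0.0045 m
Viscous term = 150*0.0392*0.285*(1-0.33)^2 / (0.0045^2*0.33^3) = 1033720
Inertial term = 1.75*71*0.285^2*(1-0.33) / (0.0045*0.33^3) = 41812.5
dP/L = 1033720 + 41812.5 = 1075530 Pa/m
dP = 1075530 * 5.4 / 1000 = 5808 kPa

5808 kPa


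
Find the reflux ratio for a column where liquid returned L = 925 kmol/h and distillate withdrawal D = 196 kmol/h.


Reflux ratio definition: R = L / D (liquid returned / distillate withdrawn)
L = 925 kmol/h, D = 196 kmol/h
R = 925 / 196 = 4.719

4.719


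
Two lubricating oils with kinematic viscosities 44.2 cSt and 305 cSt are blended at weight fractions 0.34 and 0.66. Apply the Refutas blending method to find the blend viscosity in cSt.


Refutas method: VBN_i = 14.534*ln(ln(visc_i + 0.8)) + 10.975, blended linearly by mass fraction; since VBN is linear in VBI_i = ln(ln(visc_i + 0.8)) and the fractions sum to 1, blend VBI directly: visc = exp(exp(VBI_blend)) - 0.8
VBI_1 = ln(ln(44.2 + 0.8)) = 1.33675
VBI_2 = ln(ln(305 + 0.8)) = 1.74448
VBI_blend = 0.34 * 1.33675 + 0.66 * 1.74448 = 1.60585
visc_blend = exp(exp(1.60585)) - 0.8 = 145.0

145.0 cSt


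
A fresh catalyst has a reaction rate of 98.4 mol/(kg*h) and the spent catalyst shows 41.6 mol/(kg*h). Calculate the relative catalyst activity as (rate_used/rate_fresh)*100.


Activity (%) = (rate_used / rate_fresh) * 100
rate_used = 41.6, rate_fresh = 98.4
= (41.6 / 98.4) * 100
= 0.4228 * 100 = 42.28

42.28 %


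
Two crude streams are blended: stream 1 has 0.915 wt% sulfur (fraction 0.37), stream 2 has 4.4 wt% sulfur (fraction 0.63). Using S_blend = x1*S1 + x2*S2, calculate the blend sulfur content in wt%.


Linear sulfur blending: S_blend = x1*S1 + x2*S2
Contribution 1: 0.37 * 0.915 = 0.33855 wt%
Contribution 2: 0.63 * 4.4 = 2.772 wt%
S_blend = 0.33855 + 2.772 = 3.11055

3.11055 wt%


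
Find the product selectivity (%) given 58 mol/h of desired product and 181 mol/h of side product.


Selectivity = desired / (desired + undesired) * 100
Total products = 58 + 181 = 239 mol/h
S = 58 / 239 * 100
= 0.2427 * 100
= 24.27 %

24.27 %


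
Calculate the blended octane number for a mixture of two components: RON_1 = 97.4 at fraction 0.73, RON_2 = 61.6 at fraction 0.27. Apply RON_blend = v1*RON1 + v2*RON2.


Linear blending: RON_blend = sum(vi * RONi)
Contribution 1: 0.73 * 97.4 = 71.102
Contribution 2: 0.27 * 61.6 = 16.632
RON_blend = 71.102 + 16.632 = 87.734

87.734


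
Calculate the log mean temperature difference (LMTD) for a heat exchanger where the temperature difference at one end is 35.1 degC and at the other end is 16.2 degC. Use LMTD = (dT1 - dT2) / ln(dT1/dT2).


LMTD = (dT1 - dT2) / ln(dT1/dT2)
= (35.1 - 16.2) / ln(35.1 / 16.2) = 18.9 / 0.77319 = 24.44

24.44 degC


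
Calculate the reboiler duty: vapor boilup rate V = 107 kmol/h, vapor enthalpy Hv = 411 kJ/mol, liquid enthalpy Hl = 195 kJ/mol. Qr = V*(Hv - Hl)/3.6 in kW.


Qr = 107 * (411 - 195) / 3.6 = 107 * 216 / 3.6 = 6420

6420 kW


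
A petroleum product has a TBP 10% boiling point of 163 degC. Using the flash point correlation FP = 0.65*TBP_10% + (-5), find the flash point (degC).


FP = 0.65 * 163 + (-5) = 100.95

100.95 degC


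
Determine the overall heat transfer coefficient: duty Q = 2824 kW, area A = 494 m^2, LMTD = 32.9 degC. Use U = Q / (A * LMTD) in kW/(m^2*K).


From Q = U*A*LMTD, U = Q / (A * LMTD)
U = 2824 / (494 * 32.9) = 2824 / 16252.6 = 0.1738

0.1738 kW/(m^2*K)


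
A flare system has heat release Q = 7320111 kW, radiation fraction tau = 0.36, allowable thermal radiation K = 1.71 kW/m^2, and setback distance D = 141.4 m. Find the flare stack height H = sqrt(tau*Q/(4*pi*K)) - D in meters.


tau*Q/(4*pi*K) = 0.36 * 7320111 / (4 * pi * 1.71) = 122635
sqrt(122635) = 350.193
H = 350.193 - 141.4 = 208.8

208.8 m


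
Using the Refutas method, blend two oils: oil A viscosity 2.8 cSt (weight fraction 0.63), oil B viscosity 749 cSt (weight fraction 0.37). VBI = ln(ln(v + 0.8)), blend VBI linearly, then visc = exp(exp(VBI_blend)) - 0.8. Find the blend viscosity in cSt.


Refutas method: VBN_i = 14.534*ln(ln(visc_i + 0.8)) + 10.975, blended linearly by mass fraction; since VBN is linear in VBI_i = ln(ln(visc_i + 0.8)) and the fractions sum to 1, blend VBI directly: visc = exp(exp(VBI_blend)) - 0.8
VBI_1 = ln(ln(2.8 + 0.8)) = 0.247589
VBI_2 = ln(ln(749 + 0.8)) = 1.89007
VBI_blend = 0.63 * 0.247589 + 0.37 * 1.89007 = 0.855307
visc_blend = exp(exp(0.855307)) - 0.8 = 9.708

9.708 cSt


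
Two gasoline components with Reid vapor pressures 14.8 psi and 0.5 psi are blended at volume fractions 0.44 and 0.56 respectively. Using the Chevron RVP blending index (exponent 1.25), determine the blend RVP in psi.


Chevron index: RVP_blend = (sum xi*RVPi^1.25)^(1/1.25)
RVP^1.25 terms: 0.44 * 14.8^1.25 + 0.56 * 0.5^1.25 = 13.0081
RVP_blend = 13.0081^(1/1.25) = 7.787

7.787 psi


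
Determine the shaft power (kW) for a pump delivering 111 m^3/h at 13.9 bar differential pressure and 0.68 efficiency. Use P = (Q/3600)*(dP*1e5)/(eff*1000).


Q = 111 / 3600 = 0.0308333 m^3/s
P = 0.0308333 * (13.9 * 1e5) / 0.68 / 1000 = 63.03

63.03 kW


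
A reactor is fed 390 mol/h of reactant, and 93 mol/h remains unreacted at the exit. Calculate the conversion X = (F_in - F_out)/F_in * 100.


X = (F_in - F_out) / F_in * 100
Moles reacted = 390 - 93 = 297
X = 297 / 390 * 100
= 0.7615 * 100
= 76.15 %

76.15 %


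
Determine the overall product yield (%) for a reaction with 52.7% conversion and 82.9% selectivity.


Overall yield = conversion (%) * selectivity (%) / 100
Conversion = 52.7%, Selectivity = 82.9%
Y = 52.7 * 82.9 / 100
= 43.6883 %

43.6883 %


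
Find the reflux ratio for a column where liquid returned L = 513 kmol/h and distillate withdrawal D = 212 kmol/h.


Reflux ratio definition: R = L / D (liquid returned / distillate withdrawn)
L = 513 kmol/h, D = 212 kmol/h
R = 513 / 212 = 2.420

2.420


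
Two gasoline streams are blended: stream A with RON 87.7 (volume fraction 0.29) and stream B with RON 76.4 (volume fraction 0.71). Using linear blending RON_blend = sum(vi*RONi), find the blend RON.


Linear blending: RON_blend = sum(vi * RONi)
Contribution 1: 0.29 * 87.7 = 25.433
Contribution 2: 0.71 * 76.4 = 54.244
RON_blend = 25.433 + 54.244 = 79.677

79.677


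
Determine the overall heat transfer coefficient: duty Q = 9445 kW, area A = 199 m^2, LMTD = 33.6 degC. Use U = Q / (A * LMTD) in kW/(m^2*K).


From Q = U*A*LMTD, U = Q / (A * LMTD)
U = 9445 / (199 * 33.6) = 9445 / 6686.4 = 1.413

1.413 kW/(m^2*K)


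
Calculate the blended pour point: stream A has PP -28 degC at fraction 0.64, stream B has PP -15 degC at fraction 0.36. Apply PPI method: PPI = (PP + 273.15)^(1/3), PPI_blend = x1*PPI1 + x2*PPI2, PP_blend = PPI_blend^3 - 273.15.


PPI_1 = (-28 + 273.15)^(1/3) = 6.258601
PPI_2 = (-15 + 273.15)^(1/3) = 6.36733
PPI_blend = 0.64 * 6.258601 + 0.36 * 6.36733 = 6.297743
PP_blend = 6.297743^3 - 273.15 = 249.7784 - 273.15 = -23.37

-23.37 degC


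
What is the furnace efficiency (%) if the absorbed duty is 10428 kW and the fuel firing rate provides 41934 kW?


Furnace efficiency = Q_absorbed / Q_fuel * 100
= 10428 / 41934 * 100 = 24.87

24.87 %


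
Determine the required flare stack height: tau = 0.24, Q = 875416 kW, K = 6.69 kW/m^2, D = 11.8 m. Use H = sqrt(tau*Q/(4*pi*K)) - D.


tau*Q/(4*pi*K) = 0.24 * 875416 / (4 * pi * 6.69) = 2499.14
sqrt(2499.14) = 49.9914
H = 49.9914 - 11.8 = 38.19

38.19 m


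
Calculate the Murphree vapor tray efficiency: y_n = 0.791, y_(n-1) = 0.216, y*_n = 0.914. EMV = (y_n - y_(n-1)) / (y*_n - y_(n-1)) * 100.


Murphree vapor efficiency: EMV = (y_n - y_(n-1)) / (y*_n - y_(n-1)) * 100
EMV = (0.791 - 0.216) / (0.914 - 0.216) * 100 = 0.575 / 0.698 * 100 = 82.38

82.38 %


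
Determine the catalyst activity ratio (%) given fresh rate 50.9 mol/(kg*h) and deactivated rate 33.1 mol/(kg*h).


Activity (%) = (rate_used / rate_fresh) * 100
rate_used = 33.1, rate_fresh = 50.9
= (33.1 / 50.9) * 100
= 0.6503 * 100 = 65.03

65.03 %


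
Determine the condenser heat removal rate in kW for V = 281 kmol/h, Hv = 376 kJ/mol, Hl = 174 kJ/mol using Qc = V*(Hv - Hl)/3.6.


Qc = 281 * (376 - 174) / 3.6 = 281 * 202 / 3.6 = 15770

15770 kW


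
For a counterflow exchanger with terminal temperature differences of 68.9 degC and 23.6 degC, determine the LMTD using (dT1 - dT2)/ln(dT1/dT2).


LMTD = (dT1 - dT2) / ln(dT1/dT2)
= (68.9 - 23.6) / ln(68.9 / 23.6) = 45.3 / 1.07141 = 42.28

42.28 degC


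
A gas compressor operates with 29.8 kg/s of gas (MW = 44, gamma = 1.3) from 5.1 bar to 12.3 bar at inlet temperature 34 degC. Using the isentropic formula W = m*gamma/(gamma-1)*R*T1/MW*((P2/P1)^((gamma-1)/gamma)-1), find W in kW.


Isentropic work: W = m*(gamma/(gamma-1))*(R*T1/MW)*((P2/P1)^((gamma-1)/gamma) - 1)
T1 = 34 + 273.15 = 307.15 K
Pressure ratio = 12.3 / 5.1 = 2.41176
Exponent = (1.3 - 1)/1.3 = 0.230769
(P2/P1)^exp - 1 = 2.41176^0.230769 - 1 = 0.225267
W = 29.8 * 1.3 / 0.3 * 8.314 * 307.15 / 44 * 0.225267 = 1688

1688 kW


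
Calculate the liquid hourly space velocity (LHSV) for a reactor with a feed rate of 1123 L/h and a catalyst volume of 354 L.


LHSV = volumetric feed rate / catalyst volume
= 1123 L/h / 354 L
= 3.172 h^-1

3.172 h^-1


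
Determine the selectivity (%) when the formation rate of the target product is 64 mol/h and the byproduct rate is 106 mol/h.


Selectivity = desired / (desired + undesired) * 100
Total products = 64 + 106 = 170 mol/h
S = 64 / 170 * 100
= 0.3765 * 100
= 37.65 %

37.65 %


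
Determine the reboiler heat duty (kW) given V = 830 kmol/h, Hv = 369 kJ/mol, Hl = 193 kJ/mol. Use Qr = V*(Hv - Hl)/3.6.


Qr = 830 * (369 - 193) / 3.6 = 830 * 176 / 3.6 = 40580

40580 kW


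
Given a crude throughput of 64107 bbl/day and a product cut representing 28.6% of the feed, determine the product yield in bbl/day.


Crude throughput = 64107 bbl/day
Fraction yield = 28.6%
yield = throughput * fraction / 100
yield = 64107 * 28.6 / 100 = 18334.602

18334.602 bbl/day


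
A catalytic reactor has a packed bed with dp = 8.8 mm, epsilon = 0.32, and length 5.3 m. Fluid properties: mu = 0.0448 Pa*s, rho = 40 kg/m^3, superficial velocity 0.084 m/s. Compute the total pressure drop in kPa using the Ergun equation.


dp = 8.8 mm = 0.0088 m
Viscous term = 150*0.0448*0.084*(1-0.32)^2 / (0.0088^2*0.32^3) = 102861
Inertial term = 1.75*40*0.084^2*(1-0.32) / (0.0088*0.32^3) = 1164.75
dP/L = 102861 + 1164.75 = 104026 Pa/m
dP = 104026 * 5.3 / 1000 = 551.3 kPa

551.3 kPa


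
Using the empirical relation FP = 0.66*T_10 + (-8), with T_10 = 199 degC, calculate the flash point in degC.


FP = 0.66 * 199 + (-8) = 123.34

123.34 degC


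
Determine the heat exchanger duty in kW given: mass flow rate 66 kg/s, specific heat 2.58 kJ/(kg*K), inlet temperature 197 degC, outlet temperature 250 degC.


Q = m_dot * cp * delta_T
delta_T = 250 - 197 = 53 K
Q = 66 * 2.58 * 53
= 170.28 * 53
= 9024.84 kW

9024.84 kW


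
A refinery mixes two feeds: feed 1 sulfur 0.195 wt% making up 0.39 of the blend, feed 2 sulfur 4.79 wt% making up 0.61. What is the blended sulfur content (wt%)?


Linear sulfur blending: S_blend = x1*S1 + x2*S2
Contribution 1: 0.39 * 0.195 = 0.07605 wt%
Contribution 2: 0.61 * 4.79 = 2.9219 wt%
S_blend = 0.07605 + 2.9219 = 2.99795

2.99795 wt%


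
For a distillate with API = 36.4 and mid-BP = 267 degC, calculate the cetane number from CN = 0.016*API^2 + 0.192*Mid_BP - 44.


CN = 0.016 * 36.4^2 + 0.192 * 267 - 44
CN = 21.19936 + 51.264 - 44 = 28.46336

28.46336


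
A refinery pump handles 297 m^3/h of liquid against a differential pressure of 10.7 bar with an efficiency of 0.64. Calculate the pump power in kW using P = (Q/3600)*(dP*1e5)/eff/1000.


Q = 297 / 3600 = 0.0825 m^3/s
P = 0.0825 * (10.7 * 1e5) / 0.64 / 1000 = 137.9

137.9 kW
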